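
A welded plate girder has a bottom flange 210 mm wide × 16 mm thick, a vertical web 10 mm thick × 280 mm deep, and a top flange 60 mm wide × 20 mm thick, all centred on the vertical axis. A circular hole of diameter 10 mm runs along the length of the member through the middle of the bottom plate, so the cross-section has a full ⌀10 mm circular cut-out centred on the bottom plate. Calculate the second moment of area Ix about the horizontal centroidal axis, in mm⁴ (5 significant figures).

Break the section into simple shapes (no overlaps), measuring from the bottom-left corner of the bounding box.
Bottom plate: 210 × 16, A = 3 360 mm², y = 8 mm, Ī = 71 680 mm⁴.
Web plate: 10 × 280, A = 2 800 mm², y = 156 mm, Ī = 18 293 333 mm⁴.
Top plate: 60 × 20, A = 1 200 mm², y = 306 mm, Ī = 40 000 mm⁴.
Hole (subtracted): ⌀10, A = 78.53982 mm², y = 8 mm, Ī = 490.8739 mm⁴.
Centroid: ȳ = ΣA·y / ΣA = 114.0227 mm.
Transfer each piece to the horizontal centroidal axis using Ī + A·d² with d = y − 114.0227:
  bottom plate: d = -106.0227 mm → contributes +37 840 805 mm⁴
  web plate: d = 41.97731 mm → contributes +23 227 198 mm⁴
  top plate: d = 191.9773 mm → contributes +44 266 345 mm⁴
  hole: d = -106.0227 mm → contributes −883342.1 mm⁴
Total I = 104 451 005 mm⁴.

Ix ≈ 1.0445 × 10⁸ mm⁴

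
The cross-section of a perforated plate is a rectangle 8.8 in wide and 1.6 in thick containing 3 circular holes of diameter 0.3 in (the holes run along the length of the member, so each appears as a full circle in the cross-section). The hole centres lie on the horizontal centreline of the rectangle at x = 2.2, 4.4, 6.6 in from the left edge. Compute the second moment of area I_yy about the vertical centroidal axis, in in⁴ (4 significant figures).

I_yy ≈ 90.18 in⁴

Decompose the section into non-overlapping parts with the origin at the bottom-left of its bounding rectangle.
Plate: 8.8 × 1.6, A = 14.08 in², x = 4.4 in, Ī = 90.8629 in⁴.
Hole 1 (subtracted): ⌀0.3, A = 0.0706858 in², x = 2.2 in, Ī = 0.000397608 in⁴.
Hole 2 (subtracted): ⌀0.3, A = 0.0706858 in², x = 4.4 in, Ī = 0.000397608 in⁴.
Hole 3 (subtracted): ⌀0.3, A = 0.0706858 in², x = 6.6 in, Ī = 0.000397608 in⁴.
By symmetry the centroid is at mid-width, x̄ = 4.4 in.
Transfer each piece to the vertical centroidal axis using Ī + A·d² with d = x − 4.4:
  plate: d = 0 in → contributes +90.8629 in⁴
  hole 1: d = -2.2 in → contributes −0.342517 in⁴
  hole 2: d = 0 in → contributes −0.000397608 in⁴
  hole 3: d = 2.2 in → contributes −0.342517 in⁴
Total I = 90.1775 in⁴.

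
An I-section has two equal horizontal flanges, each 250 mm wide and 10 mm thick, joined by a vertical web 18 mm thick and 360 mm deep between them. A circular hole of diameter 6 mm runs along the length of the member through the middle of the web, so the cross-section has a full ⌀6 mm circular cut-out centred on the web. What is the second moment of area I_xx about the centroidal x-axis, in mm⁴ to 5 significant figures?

Decompose the section into non-overlapping parts with the origin at the bottom-left of its bounding rectangle.
Bottom flange: 250 × 10, A = 2 500 mm², y = 5 mm, Ī = 20833.33 mm⁴.
Web: 18 × 360, A = 6 480 mm², y = 190 mm, Ī = 69 984 000 mm⁴.
Top flange: 250 × 10, A = 2 500 mm², y = 375 mm, Ī = 20833.33 mm⁴.
Hole (subtracted): ⌀6, A = 28.27433 mm², y = 190 mm, Ī = 63.61725 mm⁴.
By symmetry the centroid is at mid-height, ȳ = 190 mm.
Transfer each piece to the centroidal x-axis using Ī + A·d² with d = y − 190:
  bottom flange: d = -185 mm → contributes +85 583 333 mm⁴
  web: d = 0 mm → contributes +69 984 000 mm⁴
  top flange: d = 185 mm → contributes +85 583 333 mm⁴
  hole: d = 0 mm → contributes −63.61725 mm⁴
Total I = 241 150 603 mm⁴.

I_xx ≈ 2.4115 × 10⁸ mm⁴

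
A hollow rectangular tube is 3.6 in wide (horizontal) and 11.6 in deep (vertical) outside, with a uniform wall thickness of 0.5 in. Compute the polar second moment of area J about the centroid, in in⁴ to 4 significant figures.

Break the section into simple shapes (no overlaps), measuring from the bottom-left corner of the bounding box.
Outer rectangle: 3.6 × 11.6, A = 41.76 in², y = 5.8 in, Ī = 468.269 in⁴.
Inner void (subtracted): 2.6 × 10.6, A = 27.56 in², y = 5.8 in, Ī = 258.053 in⁴.
By symmetry the centroid is at mid-height, ȳ = 5.8 in.
All pieces are centred on the centroidal x-axis, so I = ΣĪ (holes subtracted) = 210.215 in⁴.
Repeating about the centroidal y-axis gives I_y = 29.5753 in⁴.
Polar second moment: J = I_x + I_y = 239.791 in⁴.

J ≈ 239.8 in⁴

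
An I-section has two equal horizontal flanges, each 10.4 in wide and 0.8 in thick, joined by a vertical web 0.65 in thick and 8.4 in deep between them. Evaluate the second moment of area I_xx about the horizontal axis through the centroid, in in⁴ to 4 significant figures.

Split into non-overlapping primitives; take the origin at the lower-left of the bounding box.
Bottom flange: 10.4 × 0.8, A = 8.32 in², y = 0.4 in, Ī = 0.443733 in⁴.
Web: 0.65 × 8.4, A = 5.46 in², y = 5 in, Ī = 32.1048 in⁴.
Top flange: 10.4 × 0.8, A = 8.32 in², y = 9.6 in, Ī = 0.443733 in⁴.
By symmetry the centroid is at mid-height, ȳ = 5 in.
Transfer each piece to the horizontal axis through the centroid using Ī + A·d² with d = y − 5:
  bottom flange: d = -4.6 in → contributes +176.495 in⁴
  web: d = 0 in → contributes +32.1048 in⁴
  top flange: d = 4.6 in → contributes +176.495 in⁴
Total I = 385.095 in⁴.

I_xx ≈ 385.1 in⁴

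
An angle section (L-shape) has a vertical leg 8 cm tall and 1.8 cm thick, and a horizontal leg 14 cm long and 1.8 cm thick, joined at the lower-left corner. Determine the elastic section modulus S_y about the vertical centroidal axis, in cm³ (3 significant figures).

Split into non-overlapping primitives; take the origin at the lower-left of the bounding box.
Vertical leg: 1.8 × 8, A = 14.4 cm², x = 0.9 cm, Ī = 3.888 cm⁴.
Horizontal leg (remainder): 12.2 × 1.8, A = 21.96 cm², x = 7.9 cm, Ī = 272.38 cm⁴.
Centroid: x̄ = ΣA·x / ΣA = 5.1277 cm.
Transfer each piece to the vertical centroidal axis using Ī + A·d² with d = x − 5.1277:
  vertical leg: d = -4.2277 cm → contributes +261.27 cm⁴
  horizontal leg (remainder): d = 2.7723 cm → contributes +441.15 cm⁴
Total I = 702.42 cm⁴.
Extreme fibre distance c = 8.8723 cm; S = I/c = 79.17 cm³.

S_y ≈ 79.2 cm³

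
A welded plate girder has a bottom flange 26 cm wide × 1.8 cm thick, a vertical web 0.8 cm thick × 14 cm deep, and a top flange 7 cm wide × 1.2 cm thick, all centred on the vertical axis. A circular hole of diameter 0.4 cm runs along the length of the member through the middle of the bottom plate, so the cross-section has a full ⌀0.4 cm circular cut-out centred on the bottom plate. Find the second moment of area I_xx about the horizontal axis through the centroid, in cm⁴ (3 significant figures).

I_xx ≈ 2190 cm⁴

Treat the section as a set of non-overlapping primitives; coordinates are from the bounding-box lower-left.
Bottom plate: 26 × 1.8, A = 46.8 cm², y = 0.9 cm, Ī = 12.636 cm⁴.
Web plate: 0.8 × 14, A = 11.2 cm², y = 8.8 cm, Ī = 182.93 cm⁴.
Top plate: 7 × 1.2, A = 8.4 cm², y = 16.4 cm, Ī = 1.008 cm⁴.
Hole (subtracted): ⌀0.4, A = 0.12566 cm², y = 0.9 cm, Ī = 0.0012566 cm⁴.
Centroid: ȳ = ΣA·y / ΣA = 4.1996 cm.
Transfer each piece to the horizontal axis through the centroid using Ī + A·d² with d = y − 4.1996:
  bottom plate: d = -3.2996 cm → contributes +522.17 cm⁴
  web plate: d = 4.6004 cm → contributes +419.96 cm⁴
  top plate: d = 12.2 cm → contributes +1251.3 cm⁴
  hole: d = -3.2996 cm → contributes −1.3694 cm⁴
Total I = 2192.1 cm⁴.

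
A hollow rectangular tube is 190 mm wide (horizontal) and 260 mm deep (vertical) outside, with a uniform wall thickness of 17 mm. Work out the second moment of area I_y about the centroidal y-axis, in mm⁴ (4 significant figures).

Treat the section as a set of non-overlapping primitives; coordinates are from the bounding-box lower-left.
Outer rectangle: 190 × 260, A = 49 400 mm², x = 95 mm, Ī = 148 611 667 mm⁴.
Inner void (subtracted): 156 × 226, A = 35 256 mm², x = 95 mm, Ī = 71 499 168 mm⁴.
By symmetry the centroid is at mid-width, x̄ = 95 mm.
All pieces are centred on the centroidal y-axis, so I = ΣĪ (holes subtracted) = 77 112 499 mm⁴.

I_y ≈ 7.711 × 10⁷ mm⁴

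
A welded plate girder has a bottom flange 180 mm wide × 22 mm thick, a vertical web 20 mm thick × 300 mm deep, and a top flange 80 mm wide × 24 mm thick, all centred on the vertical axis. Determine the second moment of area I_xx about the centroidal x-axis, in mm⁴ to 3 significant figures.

Break the section into simple shapes (no overlaps), measuring from the bottom-left corner of the bounding box.
Bottom plate: 180 × 22, A = 3 960 mm², y = 11 mm, Ī = 159 720 mm⁴.
Web plate: 20 × 300, A = 6 000 mm², y = 172 mm, Ī = 45 000 000 mm⁴.
Top plate: 80 × 24, A = 1 920 mm², y = 334 mm, Ī = 92 160 mm⁴.
Centroid: ȳ = ΣA·y / ΣA = 144.52 mm.
Transfer each piece to the centroidal x-axis using Ī + A·d² with d = y − 144.52:
  bottom plate: d = -133.52 mm → contributes +70 751 851 mm⁴
  web plate: d = 27.485 mm → contributes +49 532 501 mm⁴
  top plate: d = 189.48 mm → contributes +69 028 815 mm⁴
Total I = 189 313 167 mm⁴.

I_xx ≈ 1.89 × 10⁸ mm⁴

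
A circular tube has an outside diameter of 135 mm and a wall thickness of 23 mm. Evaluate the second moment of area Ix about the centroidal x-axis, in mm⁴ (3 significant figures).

Treat the section as a set of non-overlapping primitives; coordinates are from the bounding-box lower-left.
Outer circle: ⌀135, A = 14 314 mm², y = 67.5 mm, Ī = 16 304 406 mm⁴.
Bore (subtracted): ⌀89, A = 6221.1 mm², y = 67.5 mm, Ī = 3 079 853 mm⁴.
By symmetry the centroid is at mid-height, ȳ = 67.5 mm.
All pieces are centred on the centroidal x-axis, so I = ΣĪ (holes subtracted) = 13 224 553 mm⁴.

Ix ≈ 1.32 × 10⁷ mm⁴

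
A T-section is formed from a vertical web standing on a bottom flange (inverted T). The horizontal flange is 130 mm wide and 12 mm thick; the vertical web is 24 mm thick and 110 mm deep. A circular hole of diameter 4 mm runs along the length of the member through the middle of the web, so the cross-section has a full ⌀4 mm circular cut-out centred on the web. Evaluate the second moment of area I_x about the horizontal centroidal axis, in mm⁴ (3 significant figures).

I_x ≈ 6.32 × 10⁶ mm⁴

Decompose the section into non-overlapping parts with the origin at the bottom-left of its bounding rectangle.
Flange: 130 × 12, A = 1 560 mm², y = 6 mm, Ī = 18 720 mm⁴.
Web: 24 × 110, A = 2 640 mm², y = 67 mm, Ī = 2 662 000 mm⁴.
Hole (subtracted): ⌀4, A = 12.566 mm², y = 67 mm, Ī = 12.566 mm⁴.
Centroid: ȳ = ΣA·y / ΣA = 44.275 mm.
Transfer each piece to the horizontal centroidal axis using Ī + A·d² with d = y − 44.275:
  flange: d = -38.275 mm → contributes +2 304 066 mm⁴
  web: d = 22.725 mm → contributes +4 025 380 mm⁴
  hole: d = 22.725 mm → contributes −6502.2 mm⁴
Total I = 6 322 943 mm⁴.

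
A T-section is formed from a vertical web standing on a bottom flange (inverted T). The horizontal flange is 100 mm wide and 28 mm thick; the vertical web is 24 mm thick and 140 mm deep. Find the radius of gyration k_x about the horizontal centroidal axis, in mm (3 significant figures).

k_x ≈ 51.7 mm

Split into non-overlapping primitives; take the origin at the lower-left of the bounding box.
Flange: 100 × 28, A = 2 800 mm², y = 14 mm, Ī = 182 933 mm⁴.
Web: 24 × 140, A = 3 360 mm², y = 98 mm, Ī = 5 488 000 mm⁴.
Centroid: ȳ = ΣA·y / ΣA = 59.818 mm.
Transfer each piece to the horizontal centroidal axis using Ī + A·d² with d = y − 59.818:
  flange: d = -45.818 mm → contributes +6 060 990 mm⁴
  web: d = 38.182 mm → contributes +10 386 380 mm⁴
Total I = 16 447 370 mm⁴.
Radius of gyration: k = √(I/A) = √(16 447 370 / 6 160) = 51.672 mm.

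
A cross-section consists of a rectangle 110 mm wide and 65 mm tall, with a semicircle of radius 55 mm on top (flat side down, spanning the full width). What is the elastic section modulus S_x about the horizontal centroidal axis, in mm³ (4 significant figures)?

S_x ≈ 1.905 × 10⁵ mm³

Decompose the section into non-overlapping parts with the origin at the bottom-left of its bounding rectangle.
Rectangular body: 110 × 65, A = 7 150 mm², y = 32.5 mm, Ī = 2 517 396 mm⁴.
Semicircular cap: semicircle r = 55, A = 4751.66 mm², y = 88.3427 mm, Ī = 1 004 345 mm⁴.
Centroid: ȳ = ΣA·y / ΣA = 54.7948 mm.
Transfer each piece to the horizontal centroidal axis using Ī + A·d² with d = y − 54.7948:
  rectangular body: d = -22.2948 mm → contributes +6 071 374 mm⁴
  semicircular cap: d = 33.5479 mm → contributes +6 352 150 mm⁴
Total I = 12 423 524 mm⁴.
Extreme fibre distance c = 65.2052 mm; S = I/c = 190 530 mm³.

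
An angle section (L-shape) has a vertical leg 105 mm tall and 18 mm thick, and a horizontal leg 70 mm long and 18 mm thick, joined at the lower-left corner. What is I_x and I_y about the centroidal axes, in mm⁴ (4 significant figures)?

I_x ≈ 2.946 × 10⁶ mm⁴, I_y ≈ 1.029 × 10⁶ mm⁴

Decompose the section into non-overlapping parts with the origin at the bottom-left of its bounding rectangle.
Vertical leg: 18 × 105, A = 1 890 mm², y = 52.5 mm, Ī = 1 736 438 mm⁴.
Horizontal leg (remainder): 52 × 18, A = 936 mm², y = 9 mm, Ī = 25 272 mm⁴.
Centroid: ȳ = ΣA·y / ΣA = 38.0924 mm.
Transfer each piece to the centroidal x-axis using Ī + A·d² with d = y − 38.0924:
  vertical leg: d = 14.4076 mm → contributes +2 128 764 mm⁴
  horizontal leg (remainder): d = -29.0924 mm → contributes +817 470 mm⁴
Total I = 2 946 234 mm⁴.
For the y-axis: x̄ = 20.5924 mm.
Repeating about the centroidal y-axis gives I_y = 1 028 776 mm⁴.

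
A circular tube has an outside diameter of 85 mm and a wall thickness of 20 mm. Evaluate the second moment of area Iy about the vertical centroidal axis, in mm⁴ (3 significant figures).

Iy ≈ 2.36 × 10⁶ mm⁴

Treat the section as a set of non-overlapping primitives; coordinates are from the bounding-box lower-left.
Outer circle: ⌀85, A = 5674.5 mm², x = 42.5 mm, Ī = 2 562 392 mm⁴.
Bore (subtracted): ⌀45, A = 1590.4 mm², x = 42.5 mm, Ī = 201 289 mm⁴.
By symmetry the centroid is at mid-width, x̄ = 42.5 mm.
All pieces are centred on the vertical centroidal axis, so I = ΣĪ (holes subtracted) = 2 361 103 mm⁴.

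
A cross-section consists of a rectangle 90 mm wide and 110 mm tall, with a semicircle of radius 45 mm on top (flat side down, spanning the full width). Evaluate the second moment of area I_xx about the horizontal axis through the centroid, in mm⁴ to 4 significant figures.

I_xx ≈ 2.365 × 10⁷ mm⁴

Break the section into simple shapes (no overlaps), measuring from the bottom-left corner of the bounding box.
Rectangular body: 90 × 110, A = 9 900 mm², y = 55 mm, Ī = 9 982 500 mm⁴.
Semicircular cap: semicircle r = 45, A = 3180.86 mm², y = 129.099 mm, Ī = 450 072 mm⁴.
Centroid: ȳ = ΣA·y / ΣA = 73.0185 mm.
Transfer each piece to the horizontal axis through the centroid using Ī + A·d² with d = y − 73.0185:
  rectangular body: d = -18.0185 mm → contributes +13 196 695 mm⁴
  semicircular cap: d = 56.0801 mm → contributes +10 453 813 mm⁴
Total I = 23 650 508 mm⁴.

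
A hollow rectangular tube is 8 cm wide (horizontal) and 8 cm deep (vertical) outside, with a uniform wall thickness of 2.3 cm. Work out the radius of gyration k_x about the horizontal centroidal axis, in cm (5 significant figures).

k_x ≈ 2.5093 cm

Split into non-overlapping primitives; take the origin at the lower-left of the bounding box.
Outer rectangle: 8 × 8, A = 64 cm², y = 4 cm, Ī = 341.3333 cm⁴.
Inner void (subtracted): 3.4 × 3.4, A = 11.56 cm², y = 4 cm, Ī = 11.13613 cm⁴.
By symmetry the centroid is at mid-height, ȳ = 4 cm.
All pieces are centred on the horizontal centroidal axis, so I = ΣĪ (holes subtracted) = 330.1972 cm⁴.
Radius of gyration: k = √(I/A) = √(330.1972 / 52.44) = 2.509316 cm.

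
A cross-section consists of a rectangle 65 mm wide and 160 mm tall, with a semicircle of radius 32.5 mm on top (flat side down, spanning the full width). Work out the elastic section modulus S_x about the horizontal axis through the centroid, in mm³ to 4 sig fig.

S_x ≈ 3.504 × 10⁵ mm³

Break the section into simple shapes (no overlaps), measuring from the bottom-left corner of the bounding box.
Rectangular body: 65 × 160, A = 10 400 mm², y = 80 mm, Ī = 22 186 667 mm⁴.
Semicircular cap: semicircle r = 32.5, A = 1659.15 mm², y = 173.793 mm, Ī = 122 452 mm⁴.
Centroid: ȳ = ΣA·y / ΣA = 92.9045 mm.
Transfer each piece to the horizontal axis through the centroid using Ī + A·d² with d = y − 92.9045:
  rectangular body: d = -12.9045 mm → contributes +23 918 546 mm⁴
  semicircular cap: d = 80.8889 mm → contributes +10 978 317 mm⁴
Total I = 34 896 863 mm⁴.
Extreme fibre distance c = 99.5955 mm; S = I/c = 350 386 mm³.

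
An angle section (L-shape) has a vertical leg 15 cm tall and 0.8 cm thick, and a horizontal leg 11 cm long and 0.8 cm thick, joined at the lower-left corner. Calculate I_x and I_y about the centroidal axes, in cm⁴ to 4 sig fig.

I_x ≈ 470.3 cm⁴, I_y ≈ 218.3 cm⁴

Treat the section as a set of non-overlapping primitives; coordinates are from the bounding-box lower-left.
Vertical leg: 0.8 × 15, A = 12 cm², y = 7.5 cm, Ī = 225 cm⁴.
Horizontal leg (remainder): 10.2 × 0.8, A = 8.16 cm², y = 0.4 cm, Ī = 0.4352 cm⁴.
Centroid: ȳ = ΣA·y / ΣA = 4.62619 cm.
Transfer each piece to the centroidal x-axis using Ī + A·d² with d = y − 4.62619:
  vertical leg: d = 2.87381 cm → contributes +324.105 cm⁴
  horizontal leg (remainder): d = -4.22619 cm → contributes +146.178 cm⁴
Total I = 470.284 cm⁴.
For the y-axis: x̄ = 2.62619 cm.
Repeating about the centroidal y-axis gives I_y = 218.316 cm⁴.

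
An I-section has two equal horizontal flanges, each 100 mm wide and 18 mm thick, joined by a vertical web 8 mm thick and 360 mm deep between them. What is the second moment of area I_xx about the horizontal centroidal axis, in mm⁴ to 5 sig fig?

Break the section into simple shapes (no overlaps), measuring from the bottom-left corner of the bounding box.
Bottom flange: 100 × 18, A = 1 800 mm², y = 9 mm, Ī = 48 600 mm⁴.
Web: 8 × 360, A = 2 880 mm², y = 198 mm, Ī = 31 104 000 mm⁴.
Top flange: 100 × 18, A = 1 800 mm², y = 387 mm, Ī = 48 600 mm⁴.
By symmetry the centroid is at mid-height, ȳ = 198 mm.
Transfer each piece to the horizontal centroidal axis using Ī + A·d² with d = y − 198:
  bottom flange: d = -189 mm → contributes +64 346 400 mm⁴
  web: d = 0 mm → contributes +31 104 000 mm⁴
  top flange: d = 189 mm → contributes +64 346 400 mm⁴
Total I = 159 796 800 mm⁴.

I_xx ≈ 1.5980 × 10⁸ mm⁴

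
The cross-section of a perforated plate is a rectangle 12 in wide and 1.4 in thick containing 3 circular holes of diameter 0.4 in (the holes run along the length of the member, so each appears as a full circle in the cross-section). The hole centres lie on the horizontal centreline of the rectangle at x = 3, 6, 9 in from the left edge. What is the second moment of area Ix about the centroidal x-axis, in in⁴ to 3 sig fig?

Ix ≈ 2.74 in⁴

Split into non-overlapping primitives; take the origin at the lower-left of the bounding box.
Plate: 12 × 1.4, A = 16.8 in², y = 0.7 in, Ī = 2.744 in⁴.
Hole 1 (subtracted): ⌀0.4, A = 0.12566 in², y = 0.7 in, Ī = 0.0012566 in⁴.
Hole 2 (subtracted): ⌀0.4, A = 0.12566 in², y = 0.7 in, Ī = 0.0012566 in⁴.
Hole 3 (subtracted): ⌀0.4, A = 0.12566 in², y = 0.7 in, Ī = 0.0012566 in⁴.
By symmetry the centroid is at mid-height, ȳ = 0.7 in.
All pieces are centred on the centroidal x-axis, so I = ΣĪ (holes subtracted) = 2.7402 in⁴.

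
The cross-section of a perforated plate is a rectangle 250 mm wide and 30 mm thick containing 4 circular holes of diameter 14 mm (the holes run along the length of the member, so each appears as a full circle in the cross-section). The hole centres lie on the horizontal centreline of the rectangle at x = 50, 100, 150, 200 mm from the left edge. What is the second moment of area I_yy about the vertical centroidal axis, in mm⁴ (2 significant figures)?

I_yy ≈ 3.7 × 10⁷ mm⁴

Break the section into simple shapes (no overlaps), measuring from the bottom-left corner of the bounding box.
Plate: 250 × 30, A = 7 500 mm², x = 125 mm, Ī = 39 062 500 mm⁴.
Hole 1 (subtracted): ⌀14, A = 153.9 mm², x = 50 mm, Ī = 1 886 mm⁴.
Hole 2 (subtracted): ⌀14, A = 153.9 mm², x = 100 mm, Ī = 1 886 mm⁴.
Hole 3 (subtracted): ⌀14, A = 153.9 mm², x = 150 mm, Ī = 1 886 mm⁴.
Hole 4 (subtracted): ⌀14, A = 153.9 mm², x = 200 mm, Ī = 1 886 mm⁴.
By symmetry the centroid is at mid-width, x̄ = 125 mm.
Transfer each piece to the vertical centroidal axis using Ī + A·d² with d = x − 125:
  plate: d = 0 mm → contributes +39 062 500 mm⁴
  hole 1: d = -75 mm → contributes −867 787 mm⁴
  hole 2: d = -25 mm → contributes −98 097 mm⁴
  hole 3: d = 25 mm → contributes −98 097 mm⁴
  hole 4: d = 75 mm → contributes −867 787 mm⁴
Total I = 37 130 732 mm⁴.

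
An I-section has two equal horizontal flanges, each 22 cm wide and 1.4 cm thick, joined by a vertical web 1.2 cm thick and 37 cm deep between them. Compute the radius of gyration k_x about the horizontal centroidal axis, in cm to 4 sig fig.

k_x ≈ 16.19 cm

Decompose the section into non-overlapping parts with the origin at the bottom-left of its bounding rectangle.
Bottom flange: 22 × 1.4, A = 30.8 cm², y = 0.7 cm, Ī = 5.03067 cm⁴.
Web: 1.2 × 37, A = 44.4 cm², y = 19.9 cm, Ī = 5065.3 cm⁴.
Top flange: 22 × 1.4, A = 30.8 cm², y = 39.1 cm, Ī = 5.03067 cm⁴.
By symmetry the centroid is at mid-height, ȳ = 19.9 cm.
Transfer each piece to the horizontal centroidal axis using Ī + A·d² with d = y − 19.9:
  bottom flange: d = -19.2 cm → contributes +11359.1 cm⁴
  web: d = 0 cm → contributes +5065.3 cm⁴
  top flange: d = 19.2 cm → contributes +11359.1 cm⁴
Total I = 27783.6 cm⁴.
Radius of gyration: k = √(I/A) = √(27783.6 / 106) = 16.1898 cm.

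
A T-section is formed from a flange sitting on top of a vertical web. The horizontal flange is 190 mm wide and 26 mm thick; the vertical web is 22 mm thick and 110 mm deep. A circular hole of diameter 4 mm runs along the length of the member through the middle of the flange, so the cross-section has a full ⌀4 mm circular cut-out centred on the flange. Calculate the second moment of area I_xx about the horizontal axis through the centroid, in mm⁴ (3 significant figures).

Decompose the section into non-overlapping parts with the origin at the bottom-left of its bounding rectangle.
Flange: 190 × 26, A = 4 940 mm², y = 123 mm, Ī = 278 287 mm⁴.
Web: 22 × 110, A = 2 420 mm², y = 55 mm, Ī = 2 440 167 mm⁴.
Hole (subtracted): ⌀4, A = 12.566 mm², y = 123 mm, Ī = 12.566 mm⁴.
Centroid: ȳ = ΣA·y / ΣA = 100.6 mm.
Transfer each piece to the horizontal axis through the centroid using Ī + A·d² with d = y − 100.6:
  flange: d = 22.397 mm → contributes +2 756 303 mm⁴
  web: d = -45.603 mm → contributes +7 472 894 mm⁴
  hole: d = 22.397 mm → contributes −6316.1 mm⁴
Total I = 10 222 881 mm⁴.

I_xx ≈ 1.02 × 10⁷ mm⁴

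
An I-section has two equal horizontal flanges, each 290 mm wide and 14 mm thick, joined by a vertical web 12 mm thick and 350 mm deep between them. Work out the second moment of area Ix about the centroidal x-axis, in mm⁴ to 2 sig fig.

Ix ≈ 3.1 × 10⁸ mm⁴

Split into non-overlapping primitives; take the origin at the lower-left of the bounding box.
Bottom flange: 290 × 14, A = 4 060 mm², y = 7 mm, Ī = 66 313 mm⁴.
Web: 12 × 350, A = 4 200 mm², y = 189 mm, Ī = 42 875 000 mm⁴.
Top flange: 290 × 14, A = 4 060 mm², y = 371 mm, Ī = 66 313 mm⁴.
By symmetry the centroid is at mid-height, ȳ = 189 mm.
Transfer each piece to the centroidal x-axis using Ī + A·d² with d = y − 189:
  bottom flange: d = -182 mm → contributes +134 549 753 mm⁴
  web: d = 0 mm → contributes +42 875 000 mm⁴
  top flange: d = 182 mm → contributes +134 549 753 mm⁴
Total I = 311 974 507 mm⁴.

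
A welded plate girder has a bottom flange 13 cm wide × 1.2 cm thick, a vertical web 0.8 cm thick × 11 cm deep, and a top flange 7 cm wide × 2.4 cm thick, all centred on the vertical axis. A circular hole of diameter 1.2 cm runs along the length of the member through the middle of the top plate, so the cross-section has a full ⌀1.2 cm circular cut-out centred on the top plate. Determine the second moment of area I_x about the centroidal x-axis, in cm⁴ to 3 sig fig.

Treat the section as a set of non-overlapping primitives; coordinates are from the bounding-box lower-left.
Bottom plate: 13 × 1.2, A = 15.6 cm², y = 0.6 cm, Ī = 1.872 cm⁴.
Web plate: 0.8 × 11, A = 8.8 cm², y = 6.7 cm, Ī = 88.733 cm⁴.
Top plate: 7 × 2.4, A = 16.8 cm², y = 13.4 cm, Ī = 8.064 cm⁴.
Hole (subtracted): ⌀1.2, A = 1.131 cm², y = 13.4 cm, Ī = 0.10179 cm⁴.
Centroid: ȳ = ΣA·y / ΣA = 6.9451 cm.
Transfer each piece to the centroidal x-axis using Ī + A·d² with d = y − 6.9451:
  bottom plate: d = -6.3451 cm → contributes +629.94 cm⁴
  web plate: d = -0.24514 cm → contributes +89.262 cm⁴
  top plate: d = 6.4549 cm → contributes +708.04 cm⁴
  hole: d = 6.4549 cm → contributes −47.224 cm⁴
Total I = 1 380 cm⁴.

I_x ≈ 1380 cm⁴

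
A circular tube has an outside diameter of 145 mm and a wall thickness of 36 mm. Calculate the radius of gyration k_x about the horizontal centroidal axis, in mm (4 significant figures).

k_x ≈ 40.58 mm

Treat the section as a set of non-overlapping primitives; coordinates are from the bounding-box lower-left.
Outer circle: ⌀145, A = 16 513 mm², y = 72.5 mm, Ī = 21 699 109 mm⁴.
Bore (subtracted): ⌀73, A = 4185.39 mm², y = 72.5 mm, Ī = 1 393 995 mm⁴.
By symmetry the centroid is at mid-height, ȳ = 72.5 mm.
All pieces are centred on the horizontal centroidal axis, so I = ΣĪ (holes subtracted) = 20 305 114 mm⁴.
Radius of gyration: k = √(I/A) = √(20 305 114 / 12327.6) = 40.5848 mm.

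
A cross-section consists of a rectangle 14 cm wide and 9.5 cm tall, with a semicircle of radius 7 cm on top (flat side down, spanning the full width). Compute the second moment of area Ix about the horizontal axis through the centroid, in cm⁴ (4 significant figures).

Split into non-overlapping primitives; take the origin at the lower-left of the bounding box.
Rectangular body: 14 × 9.5, A = 133 cm², y = 4.75 cm, Ī = 1000.27 cm⁴.
Semicircular cap: semicircle r = 7, A = 76.969 cm², y = 12.4709 cm, Ī = 263.526 cm⁴.
Centroid: ȳ = ΣA·y / ΣA = 7.58027 cm.
Transfer each piece to the horizontal axis through the centroid using Ī + A·d² with d = y − 7.58027:
  rectangular body: d = -2.83027 cm → contributes +2065.66 cm⁴
  semicircular cap: d = 4.89062 cm → contributes +2104.48 cm⁴
Total I = 4170.14 cm⁴.

Ix ≈ 4170 cm⁴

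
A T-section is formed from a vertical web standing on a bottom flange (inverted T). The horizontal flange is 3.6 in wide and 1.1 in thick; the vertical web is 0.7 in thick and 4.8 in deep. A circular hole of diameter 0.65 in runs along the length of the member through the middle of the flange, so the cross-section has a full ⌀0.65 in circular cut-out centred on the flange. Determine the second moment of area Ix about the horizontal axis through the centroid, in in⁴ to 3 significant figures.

Ix ≈ 22.0 in⁴

Decompose the section into non-overlapping parts with the origin at the bottom-left of its bounding rectangle.
Flange: 3.6 × 1.1, A = 3.96 in², y = 0.55 in, Ī = 0.3993 in⁴.
Web: 0.7 × 4.8, A = 3.36 in², y = 3.5 in, Ī = 6.4512 in⁴.
Hole (subtracted): ⌀0.65, A = 0.33183 in², y = 0.55 in, Ī = 0.0087624 in⁴.
Centroid: ȳ = ΣA·y / ΣA = 1.9684 in.
Transfer each piece to the horizontal axis through the centroid using Ī + A·d² with d = y − 1.9684:
  flange: d = -1.4184 in → contributes +8.3662 in⁴
  web: d = 1.5316 in → contributes +14.333 in⁴
  hole: d = -1.4184 in → contributes −0.67636 in⁴
Total I = 22.023 in⁴.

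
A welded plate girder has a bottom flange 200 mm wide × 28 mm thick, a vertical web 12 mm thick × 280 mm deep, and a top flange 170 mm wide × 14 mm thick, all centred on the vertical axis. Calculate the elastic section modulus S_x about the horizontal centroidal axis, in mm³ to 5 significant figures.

Split into non-overlapping primitives; take the origin at the lower-left of the bounding box.
Bottom plate: 200 × 28, A = 5 600 mm², y = 14 mm, Ī = 365866.7 mm⁴.
Web plate: 12 × 280, A = 3 360 mm², y = 168 mm, Ī = 21 952 000 mm⁴.
Top plate: 170 × 14, A = 2 380 mm², y = 315 mm, Ī = 38873.33 mm⁴.
Centroid: ȳ = ΣA·y / ΣA = 122.8025 mm.
Transfer each piece to the horizontal centroidal axis using Ī + A·d² with d = y − 122.8025:
  bottom plate: d = -108.8025 mm → contributes +66 658 539 mm⁴
  web plate: d = 45.19753 mm → contributes +28 815 864 mm⁴
  top plate: d = 192.1975 mm → contributes +87 955 814 mm⁴
Total I = 183 430 218 mm⁴.
Extreme fibre distance c = 199.1975 mm; S = I/c = 920845.8 mm³.

S_x ≈ 9.2085 × 10⁵ mm³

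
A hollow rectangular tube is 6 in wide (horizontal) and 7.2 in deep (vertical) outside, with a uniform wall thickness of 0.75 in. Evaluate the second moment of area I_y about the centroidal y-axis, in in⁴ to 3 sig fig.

I_y ≈ 86.3 in⁴

Decompose the section into non-overlapping parts with the origin at the bottom-left of its bounding rectangle.
Outer rectangle: 6 × 7.2, A = 43.2 in², x = 3 in, Ī = 129.6 in⁴.
Inner void (subtracted): 4.5 × 5.7, A = 25.65 in², x = 3 in, Ī = 43.284 in⁴.
By symmetry the centroid is at mid-width, x̄ = 3 in.
All pieces are centred on the centroidal y-axis, so I = ΣĪ (holes subtracted) = 86.316 in⁴.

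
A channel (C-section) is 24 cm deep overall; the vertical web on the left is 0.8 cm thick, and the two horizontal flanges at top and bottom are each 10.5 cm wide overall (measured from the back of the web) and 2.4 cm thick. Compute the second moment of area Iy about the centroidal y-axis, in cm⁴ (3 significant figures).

Decompose the section into non-overlapping parts with the origin at the bottom-left of its bounding rectangle.
Web: 0.8 × 24, A = 19.2 cm², x = 0.4 cm, Ī = 1.024 cm⁴.
Top flange (beyond web): 9.7 × 2.4, A = 23.28 cm², x = 5.65 cm, Ī = 182.53 cm⁴.
Bottom flange (beyond web): 9.7 × 2.4, A = 23.28 cm², x = 5.65 cm, Ī = 182.53 cm⁴.
Centroid: x̄ = ΣA·x / ΣA = 4.1172 cm.
Transfer each piece to the centroidal y-axis using Ī + A·d² with d = x − 4.1172:
  web: d = -3.7172 cm → contributes +266.31 cm⁴
  top flange (beyond web): d = 1.5328 cm → contributes +237.23 cm⁴
  bottom flange (beyond web): d = 1.5328 cm → contributes +237.23 cm⁴
Total I = 740.78 cm⁴.

Iy ≈ 741 cm⁴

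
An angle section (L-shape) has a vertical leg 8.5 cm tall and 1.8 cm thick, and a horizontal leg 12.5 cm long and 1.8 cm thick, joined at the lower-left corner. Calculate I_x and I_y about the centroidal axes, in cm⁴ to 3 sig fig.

I_x ≈ 193 cm⁴, I_y ≈ 521 cm⁴

Decompose the section into non-overlapping parts with the origin at the bottom-left of its bounding rectangle.
Vertical leg: 1.8 × 8.5, A = 15.3 cm², y = 4.25 cm, Ī = 92.119 cm⁴.
Horizontal leg (remainder): 10.7 × 1.8, A = 19.26 cm², y = 0.9 cm, Ī = 5.2002 cm⁴.
Centroid: ȳ = ΣA·y / ΣA = 2.3831 cm.
Transfer each piece to the centroidal x-axis using Ī + A·d² with d = y − 2.3831:
  vertical leg: d = 1.8669 cm → contributes +145.45 cm⁴
  horizontal leg (remainder): d = -1.4831 cm → contributes +47.563 cm⁴
Total I = 193.01 cm⁴.
For the y-axis: x̄ = 4.3831 cm.
Repeating about the centroidal y-axis gives I_y = 520.96 cm⁴.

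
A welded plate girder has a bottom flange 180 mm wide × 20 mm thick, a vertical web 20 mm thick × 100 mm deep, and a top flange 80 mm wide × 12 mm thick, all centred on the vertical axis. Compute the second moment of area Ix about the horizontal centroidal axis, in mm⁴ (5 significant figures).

Break the section into simple shapes (no overlaps), measuring from the bottom-left corner of the bounding box.
Bottom plate: 180 × 20, A = 3 600 mm², y = 10 mm, Ī = 120 000 mm⁴.
Web plate: 20 × 100, A = 2 000 mm², y = 70 mm, Ī = 1 666 667 mm⁴.
Top plate: 80 × 12, A = 960 mm², y = 126 mm, Ī = 11 520 mm⁴.
Centroid: ȳ = ΣA·y / ΣA = 45.26829 mm.
Transfer each piece to the horizontal centroidal axis using Ī + A·d² with d = y − 45.26829:
  bottom plate: d = -35.26829 mm → contributes +4 597 869 mm⁴
  web plate: d = 24.73171 mm → contributes +2 889 981 mm⁴
  top plate: d = 80.73171 mm → contributes +6 268 424 mm⁴
Total I = 13 756 274 mm⁴.

Ix ≈ 1.3756 × 10⁷ mm⁴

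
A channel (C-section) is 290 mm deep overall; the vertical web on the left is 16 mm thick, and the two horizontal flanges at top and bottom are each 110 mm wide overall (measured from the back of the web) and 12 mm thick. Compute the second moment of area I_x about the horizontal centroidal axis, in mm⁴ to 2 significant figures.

Decompose the section into non-overlapping parts with the origin at the bottom-left of its bounding rectangle.
Web: 16 × 290, A = 4 640 mm², y = 145 mm, Ī = 32 518 667 mm⁴.
Top flange (beyond web): 94 × 12, A = 1 128 mm², y = 284 mm, Ī = 13 536 mm⁴.
Bottom flange (beyond web): 94 × 12, A = 1 128 mm², y = 6 mm, Ī = 13 536 mm⁴.
By symmetry the centroid is at mid-height, ȳ = 145 mm.
Transfer each piece to the horizontal centroidal axis using Ī + A·d² with d = y − 145:
  web: d = 0 mm → contributes +32 518 667 mm⁴
  top flange (beyond web): d = 139 mm → contributes +21 807 624 mm⁴
  bottom flange (beyond web): d = -139 mm → contributes +21 807 624 mm⁴
Total I = 76 133 915 mm⁴.

I_x ≈ 7.6 × 10⁷ mm⁴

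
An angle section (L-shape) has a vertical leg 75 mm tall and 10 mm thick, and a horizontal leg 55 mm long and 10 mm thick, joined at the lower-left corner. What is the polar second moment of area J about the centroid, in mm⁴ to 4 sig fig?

J ≈ 9.473 × 10⁵ mm⁴

Treat the section as a set of non-overlapping primitives; coordinates are from the bounding-box lower-left.
Vertical leg: 10 × 75, A = 750 mm², y = 37.5 mm, Ī = 351 563 mm⁴.
Horizontal leg (remainder): 45 × 10, A = 450 mm², y = 5 mm, Ī = 3 750 mm⁴.
Centroid: ȳ = ΣA·y / ΣA = 25.3125 mm.
Transfer each piece to the centroidal x-axis using Ī + A·d² with d = y − 25.3125:
  vertical leg: d = 12.1875 mm → contributes +462 964 mm⁴
  horizontal leg (remainder): d = -20.3125 mm → contributes +189 419 mm⁴
Total I = 652 383 mm⁴.
For the y-axis: x̄ = 15.3125 mm.
Repeating about the centroidal y-axis gives I_y = 294 883 mm⁴.
Polar second moment: J = I_x + I_y = 947 266 mm⁴.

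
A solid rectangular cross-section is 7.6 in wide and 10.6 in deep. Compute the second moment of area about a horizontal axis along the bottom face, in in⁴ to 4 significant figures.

The section: 7.6 × 10.6, A = 80.56 in², y = 5.3 in, Ī = 754.31 in⁴.
Transfer it to the bottom edge using Ī + A·d² with d = y − 0:
  the section: d = 5.3 in → contributes +3017.24 in⁴
Total I = 3017.24 in⁴.

I_base ≈ 3017 in⁴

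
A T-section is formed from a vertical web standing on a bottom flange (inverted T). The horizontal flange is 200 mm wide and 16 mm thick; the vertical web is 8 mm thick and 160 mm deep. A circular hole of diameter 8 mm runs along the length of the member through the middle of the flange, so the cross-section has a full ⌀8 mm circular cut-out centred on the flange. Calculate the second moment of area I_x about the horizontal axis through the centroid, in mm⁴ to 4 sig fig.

I_x ≈ 9.847 × 10⁶ mm⁴

Split into non-overlapping primitives; take the origin at the lower-left of the bounding box.
Flange: 200 × 16, A = 3 200 mm², y = 8 mm, Ī = 68266.7 mm⁴.
Web: 8 × 160, A = 1 280 mm², y = 96 mm, Ī = 2 730 667 mm⁴.
Hole (subtracted): ⌀8, A = 50.2655 mm², y = 8 mm, Ī = 201.062 mm⁴.
Centroid: ȳ = ΣA·y / ΣA = 33.4282 mm.
Transfer each piece to the horizontal axis through the centroid using Ī + A·d² with d = y − 33.4282:
  flange: d = -25.4282 mm → contributes +2 137 359 mm⁴
  web: d = 62.5718 mm → contributes +7 742 168 mm⁴
  hole: d = -25.4282 mm → contributes −32702.3 mm⁴
Total I = 9 846 824 mm⁴.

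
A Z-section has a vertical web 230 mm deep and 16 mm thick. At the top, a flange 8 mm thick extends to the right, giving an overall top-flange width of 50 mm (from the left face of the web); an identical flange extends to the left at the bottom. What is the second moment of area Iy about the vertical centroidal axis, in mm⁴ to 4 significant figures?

Iy ≈ 4.709 × 10⁵ mm⁴

Decompose the section into non-overlapping parts with the origin at the bottom-left of its bounding rectangle.
Web: 16 × 230, A = 3 680 mm², x = 42 mm, Ī = 78506.7 mm⁴.
Top flange (beyond web): 34 × 8, A = 272 mm², x = 67 mm, Ī = 26202.7 mm⁴.
Bottom flange (beyond web): 34 × 8, A = 272 mm², x = 17 mm, Ī = 26202.7 mm⁴.
Centroid: x̄ = ΣA·x / ΣA = 42 mm.
Transfer each piece to the vertical centroidal axis using Ī + A·d² with d = x − 42:
  web: d = 0 mm → contributes +78506.7 mm⁴
  top flange (beyond web): d = 25 mm → contributes +196 203 mm⁴
  bottom flange (beyond web): d = -25 mm → contributes +196 203 mm⁴
Total I = 470 912 mm⁴.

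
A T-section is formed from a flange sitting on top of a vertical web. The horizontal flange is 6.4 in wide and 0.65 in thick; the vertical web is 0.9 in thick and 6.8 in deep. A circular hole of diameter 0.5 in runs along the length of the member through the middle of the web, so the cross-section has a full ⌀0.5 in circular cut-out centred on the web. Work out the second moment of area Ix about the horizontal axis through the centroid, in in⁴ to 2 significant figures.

Split into non-overlapping primitives; take the origin at the lower-left of the bounding box.
Flange: 6.4 × 0.65, A = 4.16 in², y = 7.125 in, Ī = 0.1465 in⁴.
Web: 0.9 × 6.8, A = 6.12 in², y = 3.4 in, Ī = 23.58 in⁴.
Hole (subtracted): ⌀0.5, A = 0.1963 in², y = 3.4 in, Ī = 0.003068 in⁴.
Centroid: ȳ = ΣA·y / ΣA = 4.937 in.
Transfer each piece to the horizontal axis through the centroid using Ī + A·d² with d = y − 4.937:
  flange: d = 2.188 in → contributes +20.07 in⁴
  web: d = -1.537 in → contributes +38.04 in⁴
  hole: d = -1.537 in → contributes −0.4668 in⁴
Total I = 57.63 in⁴.

Ix ≈ 58 in⁴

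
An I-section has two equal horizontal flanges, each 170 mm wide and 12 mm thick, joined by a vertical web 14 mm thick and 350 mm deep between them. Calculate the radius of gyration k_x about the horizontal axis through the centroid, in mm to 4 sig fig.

k_x ≈ 143.0 mm

Treat the section as a set of non-overlapping primitives; coordinates are from the bounding-box lower-left.
Bottom flange: 170 × 12, A = 2 040 mm², y = 6 mm, Ī = 24 480 mm⁴.
Web: 14 × 350, A = 4 900 mm², y = 187 mm, Ī = 50 020 833 mm⁴.
Top flange: 170 × 12, A = 2 040 mm², y = 368 mm, Ī = 24 480 mm⁴.
By symmetry the centroid is at mid-height, ȳ = 187 mm.
Transfer each piece to the horizontal axis through the centroid using Ī + A·d² with d = y − 187:
  bottom flange: d = -181 mm → contributes +66 856 920 mm⁴
  web: d = 0 mm → contributes +50 020 833 mm⁴
  top flange: d = 181 mm → contributes +66 856 920 mm⁴
Total I = 183 734 673 mm⁴.
Radius of gyration: k = √(I/A) = √(183 734 673 / 8 980) = 143.04 mm.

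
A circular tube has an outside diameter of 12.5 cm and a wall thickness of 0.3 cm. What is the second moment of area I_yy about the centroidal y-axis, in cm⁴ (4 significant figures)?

I_yy ≈ 214.1 cm⁴

Treat the section as a set of non-overlapping primitives; coordinates are from the bounding-box lower-left.
Outer circle: ⌀12.5, A = 122.718 cm², x = 6.25 cm, Ī = 1198.42 cm⁴.
Bore (subtracted): ⌀11.9, A = 111.22 cm², x = 6.25 cm, Ī = 984.369 cm⁴.
By symmetry the centroid is at mid-width, x̄ = 6.25 cm.
All pieces are centred on the centroidal y-axis, so I = ΣĪ (holes subtracted) = 214.054 cm⁴.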